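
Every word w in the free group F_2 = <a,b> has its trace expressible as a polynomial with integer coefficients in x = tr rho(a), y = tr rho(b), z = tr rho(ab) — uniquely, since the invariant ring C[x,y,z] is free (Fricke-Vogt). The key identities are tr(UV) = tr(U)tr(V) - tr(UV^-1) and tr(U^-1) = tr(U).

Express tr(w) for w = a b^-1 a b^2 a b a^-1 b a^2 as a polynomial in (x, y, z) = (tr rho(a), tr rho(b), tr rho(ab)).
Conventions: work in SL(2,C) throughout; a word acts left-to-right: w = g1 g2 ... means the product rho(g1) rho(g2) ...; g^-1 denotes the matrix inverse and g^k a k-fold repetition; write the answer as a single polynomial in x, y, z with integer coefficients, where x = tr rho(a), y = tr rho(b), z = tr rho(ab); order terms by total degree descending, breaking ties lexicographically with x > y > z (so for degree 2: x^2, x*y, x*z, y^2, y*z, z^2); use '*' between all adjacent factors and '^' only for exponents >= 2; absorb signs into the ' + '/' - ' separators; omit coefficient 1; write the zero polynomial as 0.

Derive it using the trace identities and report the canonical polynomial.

x^4*y^3*z^2 - 2*x^5*y^2*z - x^3*y^4*z - 2*x^3*y^2*z^3 + x^6*y + x^4*y^3 + 3*x^4*y*z^2 + x^2*y*z^4 - x^5*z + 6*x^3*y^2*z - x^3*z^3 + x*y^4*z + 2*x*y^2*z^3 - 6*x^4*y - 2*x^2*y^3 - 7*x^2*y*z^2 - y^3*z^2 - y*z^4 + 4*x^3*z - 5*x*y^2*z + x*z^3 + 9*x^2*y + y^3 + 4*y*z^2 - 2*x*z - 3*y

tr(a b a b) = tr(a b) tr(a b) - tr(1) = z^2 - 2
tr(a b a) = tr(a) tr(b a) - tr(b) = x*z - y
tr(b a b^2 a) = tr(b) tr(a b a b) - tr(a b a) = y*z^2 - x*z - y
tr(a b^2) = tr(b) tr(a b) - tr(a) = y*z - x
tr(b a b^2) = tr(b) tr(a b^2) - tr(a b) = y^2*z - x*y - z
tr(a b a b^2 a) = tr(a) tr(b a b^2 a) - tr(b a b^2) = x*y*z^2 - x^2*z - y^2*z + z
tr(a b a b^2 a^2) = tr(a) tr(a b a b^2 a) - tr(a b a b^2) = x^2*y*z^2 - x^3*z - x*y^2*z - y*z^2 + 2*x*z + y
tr(a b^2 a^4 b) = tr(a) tr(a b a b^2 a^2) - tr(a b a b^2 a) = x^3*y*z^2 - x^4*z - x^2*y^2*z - 2*x*y*z^2 + 3*x^2*z + y^2*z + x*y - z
tr(a^2) = tr(a) tr(a) - tr(1) = x^2 - 2
tr(b^2 a^2) = tr(b) tr(a^2 b) - tr(a^2) = x*y*z - x^2 - y^2 + 2
tr(b^2 a^3) = tr(a) tr(b^2 a^2) - tr(b^2 a) = x^2*y*z - x^3 - x*y^2 - y*z + 3*x
tr(b^2 a^4) = tr(a) tr(b^2 a^3) - tr(b^2 a^2) = x^3*y*z - x^4 - x^2*y^2 - 2*x*y*z + 4*x^2 + y^2 - 2
tr(a b^2 a^4) = tr(a) tr(b^2 a^4) - tr(b^2 a^3) = x^4*y*z - x^5 - x^3*y^2 - 3*x^2*y*z + 5*x^3 + 2*x*y^2 + y*z - 5*x
tr(a b^2 a b^2 a^3) = tr(b) tr(a b^2 a^4 b) - tr(a b^2 a^4) = x^3*y^2*z^2 - 2*x^4*y*z - x^2*y^3*z + x^5 + x^3*y^2 - 2*x*y^2*z^2 + 6*x^2*y*z + y^3*z - 5*x^3 - x*y^2 - 2*y*z + 5*x
tr(a b a b a b) = tr(a b) tr(a b a b) - tr(a^-1 b^-1) = z^3 - 3*z
tr(a b a b a) = tr(a) tr(b a b a) - tr(b a b) = x*z^2 - y*z - x
tr(a b a b^2 a b) = tr(b) tr(a b a b a b) - tr(a b a b a) = y*z^3 - x*z^2 - 2*y*z + x
tr(b a b^2 a b^2 a) = tr(b) tr(a b a b^2 a b) - tr(a b a b^2 a) = y^2*z^3 - 2*x*y*z^2 + x^2*z - y^2*z + x*y - z
tr(b a b^2 a b) = tr(b) tr(a b^2 a b) - tr(a b^2 a) = y^2*z^2 - 2*x*y*z + x^2 - 2
tr(b a b^2 a b^2) = tr(b) tr(b a b^2 a b) - tr(b a b^2 a) = y^3*z^2 - 2*x*y^2*z + x^2*y - y*z^2 + x*z - y
tr(a b a b^2 a b^2 a) = tr(a) tr(b a b^2 a b^2 a) - tr(b a b^2 a b^2) = x*y^2*z^3 - 2*x^2*y*z^2 - y^3*z^2 + x^3*z + x*y^2*z + y*z^2 - 2*x*z + y
tr(a b^2 a b^2 a^3 b) = tr(a) tr(a b a b^2 a b^2 a) - tr(a b a b^2 a b^2) = x^2*y^2*z^3 - 2*x^3*y*z^2 - x*y^3*z^2 + x^4*z + x^2*y^2*z - y^2*z^3 + 3*x*y*z^2 - 3*x^2*z + y^2*z + z
tr(b a^3 b^-1 a b^2 a b) = tr(a b^2 a b^2 a^3) tr(b) - tr(a b^2 a b^2 a^3 b) = x^3*y^3*z^2 - 2*x^4*y^2*z - x^2*y^4*z - x^2*y^2*z^3 + x^5*y + x^3*y^3 + 2*x^3*y*z^2 - x*y^3*z^2 - x^4*z + 5*x^2*y^2*z + y^4*z + y^2*z^3 - 5*x^3*y - x*y^3 - 3*x*y*z^2 + 3*x^2*z - 3*y^2*z + 5*x*y - z
tr(a b a b a^2 b) = tr(a) tr(b a b a b a) - tr(b a b a b) = x*z^3 - y*z^2 - 2*x*z + y
tr(a b a b a^2) = tr(a) tr(b a b a^2) - tr(b a b a) = x^2*z^2 - x*y*z - x^2 - z^2 + 2
tr(b^2 a b a b a^2) = tr(b) tr(a b a b a^2 b) - tr(a b a b a^2) = x*y*z^3 - x^2*z^2 - y^2*z^2 - x*y*z + x^2 + y^2 + z^2 - 2
tr(b^2 a b a b a^3) = tr(a) tr(b^2 a b a b a^2) - tr(b^2 a b a b a) = x^2*y*z^3 - x^3*z^2 - x*y^2*z^2 - x^2*y*z - y*z^3 + x^3 + x*y^2 + 2*x*z^2 + 2*y*z - 3*x
tr(a b^2 a b a b a^3) = tr(a) tr(b^2 a b a b a^3) - tr(b^2 a b a b a^2) = x^3*y*z^3 - x^4*z^2 - x^2*y^2*z^2 - x^3*y*z - 2*x*y*z^3 + x^4 + x^2*y^2 + 3*x^2*z^2 + y^2*z^2 + 3*x*y*z - 4*x^2 - y^2 - z^2 + 2
tr(b a b a b a b a) = tr(a b a b a b) tr(a b) - tr(b a b a) = z^4 - 4*z^2 + 2
tr(a b a b a^2 b a b) = tr(a) tr(b a b a b a b a) - tr(b a b a b a b) = x*z^4 - y*z^3 - 3*x*z^2 + 2*y*z + x
tr(a b a b a^2 b a) = tr(a) tr(b a^2 b a b a) - tr(b a^2 b a b) = x^2*z^3 - 2*x*y*z^2 - x^2*z + y^2*z + x*y - z
tr(b a b^2 a b a b a^2) = tr(b) tr(a b a b a^2 b a b) - tr(a b a b a^2 b a) = x*y*z^4 - x^2*z^3 - y^2*z^3 - x*y*z^2 + x^2*z + y^2*z + z
tr(b a b^2 a b a b a) = tr(b) tr(a b a b a b a b) - tr(a b a b a b a) = y*z^4 - x*z^3 - 3*y*z^2 + 2*x*z + y
tr(a b^2 a b a b a^3 b) = tr(a) tr(b a b^2 a b a b a^2) - tr(b a b^2 a b a b a) = x^2*y*z^4 - x^3*z^3 - x*y^2*z^3 - x^2*y*z^2 - y*z^4 + x^3*z + x*y^2*z + x*z^3 + 3*y*z^2 - x*z - y
tr(b a^3 b^-1 a b^2 a b a) = tr(a b^2 a b a b a^3) tr(b) - tr(a b^2 a b a b a^3 b) = x^3*y^2*z^3 - x^4*y*z^2 - x^2*y^3*z^2 - x^2*y*z^4 - x^3*y^2*z + x^3*z^3 - x*y^2*z^3 + x^4*y + x^2*y^3 + 4*x^2*y*z^2 + y^3*z^2 + y*z^4 - x^3*z + 2*x*y^2*z - x*z^3 - 4*x^2*y - y^3 - 4*y*z^2 + x*z + 3*y
tr(a b^-1 a b^2 a b a^-1 b a^2) = tr(b a^3 b^-1 a b^2 a b) tr(a) - tr(b a^3 b^-1 a b^2 a b a) = x^4*y^3*z^2 - 2*x^5*y^2*z - x^3*y^4*z - 2*x^3*y^2*z^3 + x^6*y + x^4*y^3 + 3*x^4*y*z^2 + x^2*y*z^4 - x^5*z + 6*x^3*y^2*z - x^3*z^3 + x*y^4*z + 2*x*y^2*z^3 - 6*x^4*y - 2*x^2*y^3 - 7*x^2*y*z^2 - y^3*z^2 - y*z^4 + 4*x^3*z - 5*x*y^2*z + x*z^3 + 9*x^2*y + y^3 + 4*y*z^2 - 2*x*z - 3*y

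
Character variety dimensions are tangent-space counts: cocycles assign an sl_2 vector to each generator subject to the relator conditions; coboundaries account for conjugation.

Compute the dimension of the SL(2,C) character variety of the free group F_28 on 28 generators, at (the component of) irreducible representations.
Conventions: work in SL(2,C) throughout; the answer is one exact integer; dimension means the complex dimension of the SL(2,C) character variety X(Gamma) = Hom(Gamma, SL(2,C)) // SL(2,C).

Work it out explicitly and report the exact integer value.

Here Gamma is free of rank 28 — no relator constrains a cocycle.
Z^1(Gamma, Ad rho) = (sl_2)^28: a cocycle is a free choice of one sl_2 vector per generator, so dim Z^1 = 3*28 = 84.
Irreducibility makes the coboundary map sl_2 -> Z^1 injective (trivial centralizer), so dim B^1 = 3.
dim H^1 = 84 - 3 = 81, which is dim X.

81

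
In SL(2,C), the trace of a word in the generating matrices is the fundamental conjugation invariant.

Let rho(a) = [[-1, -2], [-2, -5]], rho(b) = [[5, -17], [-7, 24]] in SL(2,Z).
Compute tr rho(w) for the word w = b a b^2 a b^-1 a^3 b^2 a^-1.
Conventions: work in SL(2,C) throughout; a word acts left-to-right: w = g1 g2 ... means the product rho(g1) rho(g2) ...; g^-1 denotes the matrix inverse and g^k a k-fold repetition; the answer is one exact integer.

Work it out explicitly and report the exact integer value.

1446502634131

rho(b) = [[5, -17], [-7, 24]]
... * rho(a) = [[-1, -2], [-2, -5]]  ->  [[29, 75], [-41, -106]]
... * rho(b) = [[5, -17], [-7, 24]]  ->  [[-380, 1307], [537, -1847]]
... * rho(b) = [[5, -17], [-7, 24]]  ->  [[-11049, 37828], [15614, -53457]]
... * rho(a) = [[-1, -2], [-2, -5]]  ->  [[-64607, -167042], [91300, 236057]]
... * rho(b^-1) = [[24, 17], [7, 5]]  ->  [[-2719862, -1933529], [3843599, 2732385]]
... * rho(a) = [[-1, -2], [-2, -5]]  ->  [[6586920, 15107369], [-9308369, -21349123]]
... * rho(a) = [[-1, -2], [-2, -5]]  ->  [[-36801658, -88710685], [52006615, 125362353]]
... * rho(a) = [[-1, -2], [-2, -5]]  ->  [[214223028, 517156741], [-302731321, -730824995]]
... * rho(b) = [[5, -17], [-7, 24]]  ->  [[-2548982047, 8769970308], [3602118360, -12393367423]]
... * rho(b) = [[5, -17], [-7, 24]]  ->  [[-74134702391, 253811982191], [104764163761, -358676830272]]
... * rho(a^-1) = [[-5, 2], [2, -1]]  ->  [[878297476337, -402081386973], [-1241174479349, 568205157794]]
tr = 878297476337 + 568205157794 = 1446502634131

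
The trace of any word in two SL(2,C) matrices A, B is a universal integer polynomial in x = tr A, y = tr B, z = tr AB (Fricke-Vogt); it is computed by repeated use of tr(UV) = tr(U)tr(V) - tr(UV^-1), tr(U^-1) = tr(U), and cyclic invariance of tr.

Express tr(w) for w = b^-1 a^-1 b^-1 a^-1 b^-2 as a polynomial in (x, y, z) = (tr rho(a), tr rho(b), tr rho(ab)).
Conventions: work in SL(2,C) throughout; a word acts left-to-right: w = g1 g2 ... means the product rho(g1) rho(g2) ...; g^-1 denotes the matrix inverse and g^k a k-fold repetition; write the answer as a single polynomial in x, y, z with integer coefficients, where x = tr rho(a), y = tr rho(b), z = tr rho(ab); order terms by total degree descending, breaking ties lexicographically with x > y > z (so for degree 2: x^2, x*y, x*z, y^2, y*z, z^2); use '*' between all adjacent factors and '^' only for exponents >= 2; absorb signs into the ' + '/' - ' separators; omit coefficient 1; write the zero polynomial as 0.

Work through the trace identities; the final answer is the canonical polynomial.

apply: tr(b^-1) = tr(b) = y
tr(b^-1 a) = tr(a) * tr(b) - tr(a b)   [inverse elimination on b] = x*y - z
tr(b^-1 a^-1) = tr(b^-1) * tr(a) - tr(b^-1 a)   [inverse elimination on a] = z
tr(b^-1 a^-1 b^-1) = tr(b^-1 a^-1) * tr(b) - tr(b^-1 a^-1 b)   [inverse elimination on b] = y*z - x
use: tr(b^-2 a^-1 b^-1) = tr(b^-1 a^-1 b^-1) * tr(b) - tr(b^-1 a^-1)   [inverse elimination on b] = y^2*z - x*y - z
use: tr(b^-2) = tr(b^-1) * tr(b) - tr(1)   [inverse elimination on b] = y^2 - 2
apply: tr(a b a) = tr(a) * tr(b a) - tr(b)   [square of a] = x*z - y
apply: tr(a b a b) = tr(a b) * tr(a b) - tr(1)   [split at a repeated a] = z^2 - 2
apply: tr(b a b^-1 a) = tr(a b a) * tr(b) - tr(a b a b)   [inverse elimination on b] = x*y*z - y^2 - z^2 + 2
apply: tr(a^-1 b a b^-1) = tr(b a b^-1) * tr(a) - tr(b a b^-1 a)   [inverse elimination on a] = -x*y*z + x^2 + y^2 + z^2 - 2
apply: tr(a b^-2 a^-1 b) = tr(a^-1 b a b^-1) * tr(b) - tr(a^-1 b a)   [inverse elimination on b] = -x*y^2*z + x^2*y + y^3 + y*z^2 - 3*y
apply: tr(b^-2 a^-1 b^-1 a) = tr(a b^-2 a^-1) * tr(b) - tr(a b^-2 a^-1 b)   [inverse elimination on b] = x*y^2*z - x^2*y - y*z^2 + y
use: tr(b^-1 a^-1 b^-1 a^-1 b^-1) = tr(b^-2 a^-1 b^-1) * tr(a) - tr(b^-2 a^-1 b^-1 a)   [inverse elimination on a] = y*z^2 - x*z - y
apply: tr(b^-1 a^-1 b^-1 a^-1 b^-2) = tr(b^-1 a^-1 b^-1 a^-1 b^-1) * tr(b) - tr(b^-1 a^-1 b^-1 a^-1)   [inverse elimination on b] = y^2*z^2 - x*y*z - y^2 - z^2 + 2

y^2*z^2 - x*y*z - y^2 - z^2 + 2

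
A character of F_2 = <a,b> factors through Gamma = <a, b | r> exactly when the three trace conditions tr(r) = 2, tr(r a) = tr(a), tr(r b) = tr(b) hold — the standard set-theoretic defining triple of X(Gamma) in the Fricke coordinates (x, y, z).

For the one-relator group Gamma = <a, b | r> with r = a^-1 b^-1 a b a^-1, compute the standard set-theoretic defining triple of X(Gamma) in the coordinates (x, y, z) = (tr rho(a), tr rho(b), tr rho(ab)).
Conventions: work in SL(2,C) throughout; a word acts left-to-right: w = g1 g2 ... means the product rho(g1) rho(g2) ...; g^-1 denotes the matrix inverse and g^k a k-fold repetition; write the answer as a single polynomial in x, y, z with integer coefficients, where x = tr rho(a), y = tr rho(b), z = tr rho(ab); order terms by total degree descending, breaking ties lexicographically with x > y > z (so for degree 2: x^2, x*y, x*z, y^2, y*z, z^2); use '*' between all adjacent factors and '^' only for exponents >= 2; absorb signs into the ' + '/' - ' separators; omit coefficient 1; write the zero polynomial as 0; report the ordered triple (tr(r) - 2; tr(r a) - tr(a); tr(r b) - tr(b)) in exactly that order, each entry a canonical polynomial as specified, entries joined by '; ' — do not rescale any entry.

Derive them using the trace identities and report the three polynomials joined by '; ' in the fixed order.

tr(a b a) = tr(a)*tr(b a) - tr(b) = x*z - y
tr(a b a b) = tr(a b)*tr(a b) - tr(1)   [split at repeated a] = z^2 - 2
tr(b^-1 a b a) = tr(a b a)*tr(b) - tr(a b a b) = x*y*z - y^2 - z^2 + 2
tr(b^-1 a b a^-1) = tr(b^-1 a b)*tr(a) - tr(b^-1 a b a) = -x*y*z + x^2 + y^2 + z^2 - 2
tr(a^-1 b^-1 a b a^-1) = tr(b^-1 a b a^-1)*tr(a) - tr(b^-1 a b) = -x^2*y*z + x^3 + x*y^2 + x*z^2 - 3*x
tr(a^2) = tr(a)*tr(a) - tr(1) = x^2 - 2
tr(a b^2 a) = tr(b)*tr(a^2 b) - tr(a^2) = x*y*z - x^2 - y^2 + 2
tr(a b^2 a b) = tr(b)*tr(a b a b) - tr(a b a) = y*z^2 - x*z - y
tr(b a b^-1 a b) = tr(a b^2 a)*tr(b) - tr(a b^2 a b) = x*y^2*z - x^2*y - y^3 - y*z^2 + x*z + 3*y
tr(b a b) = tr(b)*tr(a b) - tr(a) = y*z - x
tr(a b a b a) = tr(a)*tr(b a b a) - tr(b a b) = x*z^2 - y*z - x
tr(a b a b a b) = tr(a b a b)*tr(a b) - tr(b a)   [split at repeated a] = z^3 - 3*z
tr(b a b^-1 a b a) = tr(a b a b a)*tr(b) - tr(a b a b a b) = x*y*z^2 - y^2*z - z^3 - x*y + 3*z
tr(b^-1 a b a^-1 b a) = tr(b a b^-1 a b)*tr(a) - tr(b a b^-1 a b a) = x^2*y^2*z - x^3*y - x*y^3 - 2*x*y*z^2 + x^2*z + y^2*z + z^3 + 4*x*y - 3*z
tr(a^-1 b^-1 a b a^-1 b) = tr(b^-1 a b a^-1 b)*tr(a) - tr(b^-1 a b a^-1 b a) = -x^2*y^2*z + x^3*y + x*y^3 + 2*x*y*z^2 - x^2*z - y^2*z - z^3 - 3*x*y + 3*z
assemble the triple (tr(r) - 2; tr(r a) - x; tr(r b) - y)

-x^2*y*z + x^3 + x*y^2 + x*z^2 - 3*x - 2; -x*y*z + x^2 + y^2 + z^2 - x - 2; -x^2*y^2*z + x^3*y + x*y^3 + 2*x*y*z^2 - x^2*z - y^2*z - z^3 - 3*x*y - y + 3*z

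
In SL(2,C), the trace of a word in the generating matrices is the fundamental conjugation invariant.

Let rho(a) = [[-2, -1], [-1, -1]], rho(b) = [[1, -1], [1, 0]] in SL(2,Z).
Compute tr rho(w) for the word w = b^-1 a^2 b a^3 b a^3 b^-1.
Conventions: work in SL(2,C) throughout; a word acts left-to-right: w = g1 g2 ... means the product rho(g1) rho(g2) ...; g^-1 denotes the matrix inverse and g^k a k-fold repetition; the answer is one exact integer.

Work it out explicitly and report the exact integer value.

rho(b^-1) = [[0, 1], [-1, 1]]
... * rho(a) = [[-2, -1], [-1, -1]]  ->  [[-1, -1], [1, 0]]
... * rho(a) = [[-2, -1], [-1, -1]]  ->  [[3, 2], [-2, -1]]
... * rho(b) = [[1, -1], [1, 0]]  ->  [[5, -3], [-3, 2]]
... * rho(a) = [[-2, -1], [-1, -1]]  ->  [[-7, -2], [4, 1]]
... * rho(a) = [[-2, -1], [-1, -1]]  ->  [[16, 9], [-9, -5]]
... * rho(a) = [[-2, -1], [-1, -1]]  ->  [[-41, -25], [23, 14]]
... * rho(b) = [[1, -1], [1, 0]]  ->  [[-66, 41], [37, -23]]
... * rho(a) = [[-2, -1], [-1, -1]]  ->  [[91, 25], [-51, -14]]
... * rho(a) = [[-2, -1], [-1, -1]]  ->  [[-207, -116], [116, 65]]
... * rho(a) = [[-2, -1], [-1, -1]]  ->  [[530, 323], [-297, -181]]
... * rho(b^-1) = [[0, 1], [-1, 1]]  ->  [[-323, 853], [181, -478]]
tr = -323 + -478 = -801

-801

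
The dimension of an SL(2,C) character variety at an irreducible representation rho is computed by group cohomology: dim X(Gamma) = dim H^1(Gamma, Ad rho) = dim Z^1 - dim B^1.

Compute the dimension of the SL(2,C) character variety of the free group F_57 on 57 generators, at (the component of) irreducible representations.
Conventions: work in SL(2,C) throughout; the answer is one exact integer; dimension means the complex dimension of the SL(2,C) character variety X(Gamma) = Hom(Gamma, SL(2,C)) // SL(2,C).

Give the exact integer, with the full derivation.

Gamma = F_57 has 57 generators and no relators.
Z^1(Gamma, Ad rho) = (sl_2)^57: a cocycle is a free choice of one sl_2 vector per generator, so dim Z^1 = 3*57 = 171.
dim B^1 = 3: the coboundary map is injective because an irreducible image has centralizer 0 in sl_2.
dim H^1 = 171 - 3 = 168, which is dim X.

168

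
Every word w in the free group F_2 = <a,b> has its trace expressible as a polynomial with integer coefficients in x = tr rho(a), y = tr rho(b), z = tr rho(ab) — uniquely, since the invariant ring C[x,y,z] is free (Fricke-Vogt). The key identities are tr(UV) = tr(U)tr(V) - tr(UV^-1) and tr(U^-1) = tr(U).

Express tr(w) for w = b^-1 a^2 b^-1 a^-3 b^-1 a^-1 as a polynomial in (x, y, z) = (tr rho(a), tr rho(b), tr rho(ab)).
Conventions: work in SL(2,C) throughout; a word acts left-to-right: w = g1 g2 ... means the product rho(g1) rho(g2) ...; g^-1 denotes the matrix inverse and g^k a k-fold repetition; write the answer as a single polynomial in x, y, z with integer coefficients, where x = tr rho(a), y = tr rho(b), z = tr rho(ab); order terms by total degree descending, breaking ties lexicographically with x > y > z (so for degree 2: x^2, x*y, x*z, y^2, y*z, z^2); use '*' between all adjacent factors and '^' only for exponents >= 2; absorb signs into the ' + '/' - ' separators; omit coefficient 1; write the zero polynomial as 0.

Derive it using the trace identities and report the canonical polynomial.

x^4*y*z^2 - x^5*z - x^3*y^2*z - x^3*z^3 - x^2*y*z^2 + 5*x^3*z + x*y^2*z + x*z^3 + y*z^2 - 5*x*z - y

tr(b^-1) = tr(b) = y
tr(b^-2) = tr(b^-1) tr(b) - tr(1)  (eliminate b^-1) = y^2 - 2
tr(b^-1 a) = tr(a) tr(b) - tr(a b)  (eliminate b^-1) = x*y - z
tr(b^-2 a) = tr(b^-1 a) tr(b) - tr(b^-1 a b)  (eliminate b^-1) = x*y^2 - y*z - x
tr(b^-1 a^-1 b^-1) = tr(b^-2) tr(a) - tr(b^-2 a)  (eliminate a^-1) = y*z - x
tr(b a^2 b) = tr(a) tr(b^2 a) - tr(b^2)  (reduce the a square) = x*y*z - x^2 - y^2 + 2
tr(b a b a) = tr(a b) tr(a b) - tr(1)  (split on a) = z^2 - 2
tr(b a^2 b a) = tr(a) tr(b a b a) - tr(b a b)  (reduce the a square) = x*z^2 - y*z - x
tr(b a^2 b a^-1) = tr(b a^2 b) tr(a) - tr(b a^2 b a)  (eliminate a^-1) = x^2*y*z - x^3 - x*y^2 - x*z^2 + y*z + 3*x
tr(a^-2 b a^2 b) = tr(b a^2 b a^-1) tr(a) - tr(b a^2 b)  (eliminate a^-1) = x^3*y*z - x^4 - x^2*y^2 - x^2*z^2 + 4*x^2 + y^2 - 2
tr(a^2 b a^-3 b) = tr(a^-2 b a^2 b) tr(a) - tr(a^-2 b a^2 b a)  (eliminate a^-1) = x^4*y*z - x^5 - x^3*y^2 - x^3*z^2 - x^2*y*z + 5*x^3 + 2*x*y^2 + x*z^2 - y*z - 5*x
tr(a^-1 b^-1 a^2 b a^-2) = tr(a^2 b a^-3) tr(b) - tr(a^2 b a^-3 b)  (eliminate b^-1) = -x^4*y*z + x^5 + x^3*y^2 + x^3*z^2 + x^2*y*z - 5*x^3 - x*y^2 - x*z^2 + 5*x
tr(a^-1 b a b) = tr(b a b) tr(a) - tr(b a b a)  (eliminate a^-1) = x*y*z - x^2 - z^2 + 2
tr(a b a^-2 b) = tr(a^-1 b a b) tr(a) - tr(a^-1 b a b a)  (eliminate a^-1) = x^2*y*z - x^3 - x*z^2 - y*z + 3*x
tr(a^2 b) = tr(a) tr(b a) - tr(b)  (reduce the a square) = x*z - y
tr(b a^2 b^2) = tr(b) tr(a^2 b^2) - tr(a^2 b)  (reduce the b square) = x*y^2*z - x^2*y - y^3 - x*z + 3*y
tr(b^2 a b a) = tr(b) tr(a b a b) - tr(a b a)  (reduce the b square) = y*z^2 - x*z - y
tr(b^2 a b) = tr(b) tr(a b^2) - tr(a b)  (reduce the b square) = y^2*z - x*y - z
tr(b a^2 b^2 a) = tr(a) tr(b^2 a b a) - tr(b^2 a b)  (reduce the a square) = x*y*z^2 - x^2*z - y^2*z + z
tr(b a^-1 b a^2 b) = tr(b a^2 b^2) tr(a) - tr(b a^2 b^2 a)  (eliminate a^-1) = x^2*y^2*z - x^3*y - x*y^3 - x*y*z^2 + y^2*z + 3*x*y - z
tr(b a^2 b a b) = tr(a) tr(b a b^2 a) - tr(b a b^2)  (reduce the a square) = x*y*z^2 - x^2*z - y^2*z + z
tr(b a b a b a) = tr(b a b a) tr(b a) - tr(a b)  (split on b) = z^3 - 3*z
tr(b a^2 b a b a) = tr(a) tr(b a b a b a) - tr(b a b a b)  (reduce the a square) = x*z^3 - y*z^2 - 2*x*z + y
tr(b a^-1 b a^2 b a) = tr(b a^2 b a b) tr(a) - tr(b a^2 b a b a)  (eliminate a^-1) = x^2*y*z^2 - x^3*z - x*y^2*z - x*z^3 + y*z^2 + 3*x*z - y
tr(a^-1 b a^-1 b a^2 b) = tr(b a^-1 b a^2 b) tr(a) - tr(b a^-1 b a^2 b a)  (eliminate a^-1) = x^3*y^2*z - x^4*y - x^2*y^3 - 2*x^2*y*z^2 + x^3*z + 2*x*y^2*z + x*z^3 + 3*x^2*y - y*z^2 - 4*x*z + y
tr(a^2 b a^-2 b a^-1 b) = tr(a^-1 b a^-1 b a^2 b) tr(a) - tr(a^-1 b a^-1 b a^2 b a)  (eliminate a^-1) = x^4*y^2*z - x^5*y - x^3*y^3 - 2*x^3*y*z^2 + x^4*z + x^2*y^2*z + x^2*z^3 + 4*x^3*y + x*y^3 - 4*x^2*z - y^2*z - 2*x*y + z
tr(a^-1 b^-1 a^2 b a^-2 b) = tr(a^2 b a^-2 b a^-1) tr(b) - tr(a^2 b a^-2 b a^-1 b)  (eliminate b^-1) = -x^4*y^2*z + x^5*y + x^3*y^3 + 2*x^3*y*z^2 - x^4*z - x^2*z^3 - 5*x^3*y - x*y^3 - x*y*z^2 + 4*x^2*z + 5*x*y - z
tr(a^-2 b^-1 a^-1 b^-1 a^2 b) = tr(a^-1 b^-1 a^2 b a^-2) tr(b) - tr(a^-1 b^-1 a^2 b a^-2 b)  (eliminate b^-1) = -x^3*y*z^2 + x^4*z + x^2*y^2*z + x^2*z^3 - 4*x^2*z + z
tr(a^-1 b^-1 a^-1 b^-1 a^2 b^-1 a^-1) = tr(a^-2 b^-1 a^-1 b^-1 a^2) tr(b) - tr(a^-2 b^-1 a^-1 b^-1 a^2 b)  (eliminate b^-1) = x^3*y*z^2 - x^4*z - x^2*y^2*z - x^2*z^3 + 4*x^2*z + y^2*z - x*y - z
tr(b^-1 a^-1 b^-1 a^2 b^-1) = tr(a^-1 b^-1 a^2 b^-1) tr(b) - tr(a^-1 b^-1 a^2)  (eliminate b^-1) = x^2*y^2*z - x^3*y - x*y*z^2 - y^2*z + 2*x*y + z
tr(a^2) = tr(a) tr(a) - tr(1)  (reduce the a square) = x^2 - 2
tr(b^-1 a^2) = tr(a^2) tr(b) - tr(a^2 b)  (eliminate b^-1) = x^2*y - x*z - y
tr(b^-1 a^2 b^-1) = tr(b^-1 a^2) tr(b) - tr(b^-1 a^2 b)  (eliminate b^-1) = x^2*y^2 - x*y*z - x^2 - y^2 + 2
tr(a^3) = tr(a) tr(a^2) - tr(a)  (reduce the a square) = x^3 - 3*x
tr(a^3 b) = tr(a) tr(b a^2) - tr(b a)  (reduce the a square) = x^2*z - x*y - z
tr(a^2 b^-1 a) = tr(a^3) tr(b) - tr(a^3 b)  (eliminate b^-1) = x^3*y - x^2*z - 2*x*y + z
tr(a^3 b a) = tr(a) tr(b a^3) - tr(b a^2)  (reduce the a square) = x^3*z - x^2*y - 2*x*z + y
tr(a^3 b a b) = tr(a) tr(b a b a^2) - tr(b a b a)  (reduce the a square) = x^2*z^2 - x*y*z - x^2 - z^2 + 2
tr(a b a b^-1 a^2) = tr(a^3 b a) tr(b) - tr(a^3 b a b)  (eliminate b^-1) = x^3*y*z - x^2*y^2 - x^2*z^2 - x*y*z + x^2 + y^2 + z^2 - 2
tr(a b a b^-1 a^2 b) = tr(a^2 b a b a) tr(b) - tr(a^2 b a b a b)  (eliminate b^-1) = x^2*y*z^2 - x*y^2*z - x*z^3 - x^2*y + 2*x*z + y
tr(b^-1 a^2 b^-1 a b a) = tr(a b a b^-1 a^2) tr(b) - tr(a b a b^-1 a^2 b)  (eliminate b^-1) = x^3*y^2*z - x^2*y^3 - 2*x^2*y*z^2 + x*z^3 + 2*x^2*y + y^3 + y*z^2 - 2*x*z - 3*y
tr(a^-1 b^-1 a^2 b^-1 a b) = tr(b^-1 a^2 b^-1 a b) tr(a) - tr(b^-1 a^2 b^-1 a b a)  (eliminate a^-1) = -x^3*y^2*z + x^4*y + x^2*y^3 + 2*x^2*y*z^2 - x^3*z - x*z^3 - 4*x^2*y - y^3 - y*z^2 + 3*x*z + 3*y
tr(b^-1 a^-1 b^-1 a^2 b^-1 a) = tr(a^-1 b^-1 a^2 b^-1 a) tr(b) - tr(a^-1 b^-1 a^2 b^-1 a b)  (eliminate b^-1) = x^3*y^2*z - x^4*y - 2*x^2*y*z^2 + x^3*z - x*y^2*z + x*z^3 + 3*x^2*y + y*z^2 - 3*x*z - y
tr(a^-1 b^-1 a^-1 b^-1 a^2 b^-1) = tr(b^-1 a^-1 b^-1 a^2 b^-1) tr(a) - tr(b^-1 a^-1 b^-1 a^2 b^-1 a)  (eliminate a^-1) = x^2*y*z^2 - x^3*z - x*z^3 - x^2*y - y*z^2 + 4*x*z + y
tr(b^-1 a^2 b^-1 a^-3 b^-1 a^-1) = tr(a^-1 b^-1 a^-1 b^-1 a^2 b^-1 a^-1) tr(a) - tr(a^-1 b^-1 a^-1 b^-1 a^2 b^-1)  (eliminate a^-1) = x^4*y*z^2 - x^5*z - x^3*y^2*z - x^3*z^3 - x^2*y*z^2 + 5*x^3*z + x*y^2*z + x*z^3 + y*z^2 - 5*x*z - y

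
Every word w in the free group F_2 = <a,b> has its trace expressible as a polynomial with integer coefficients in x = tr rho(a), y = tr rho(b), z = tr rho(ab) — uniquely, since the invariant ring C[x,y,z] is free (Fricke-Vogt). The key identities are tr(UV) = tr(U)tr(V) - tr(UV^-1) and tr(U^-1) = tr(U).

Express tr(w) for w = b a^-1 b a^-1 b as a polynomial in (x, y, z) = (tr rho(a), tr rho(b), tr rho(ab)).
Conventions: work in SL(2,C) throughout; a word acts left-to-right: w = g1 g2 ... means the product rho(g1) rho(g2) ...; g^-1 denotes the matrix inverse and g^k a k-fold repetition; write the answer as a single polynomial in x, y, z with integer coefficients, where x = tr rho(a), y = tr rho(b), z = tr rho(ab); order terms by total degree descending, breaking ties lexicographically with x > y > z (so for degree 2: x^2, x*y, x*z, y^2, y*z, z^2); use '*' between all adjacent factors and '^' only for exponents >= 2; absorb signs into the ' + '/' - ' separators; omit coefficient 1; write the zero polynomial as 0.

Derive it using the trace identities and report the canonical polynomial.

x^2*y^3 - 2*x*y^2*z - x^2*y + y*z^2 + x*z - y

trace(b^2) = trace(b)*trace(b) - trace(1) = y^2 - 2
reduce: trace(b^3) = trace(b)*trace(b^2) - trace(b) = y^3 - 3*y
so trace(b a b) = trace(b)*trace(a b) - trace(a) = y*z - x
so trace(b^3 a) = trace(b)*trace(b a b) - trace(b a) = y^2*z - x*y - z
trace(b a^-1 b^2) = trace(b^3)*trace(a) - trace(b^3 a) = x*y^3 - y^2*z - 2*x*y + z
reduce: trace(a b a b) = trace(b a)*trace(b a) - trace(1) = z^2 - 2
trace(a b a) = trace(a)*trace(b a) - trace(b) = x*z - y
so trace(b^2 a b a) = trace(b)*trace(a b a b) - trace(a b a) = y*z^2 - x*z - y
trace(b a^-1 b^2 a) = trace(b^2 a b)*trace(a) - trace(b^2 a b a) = x*y^2*z - x^2*y - y*z^2 + y
reduce: trace(b a^-1 b a^-1 b) = trace(b a^-1 b^2)*trace(a) - trace(b a^-1 b^2 a) = x^2*y^3 - 2*x*y^2*z - x^2*y + y*z^2 + x*z - y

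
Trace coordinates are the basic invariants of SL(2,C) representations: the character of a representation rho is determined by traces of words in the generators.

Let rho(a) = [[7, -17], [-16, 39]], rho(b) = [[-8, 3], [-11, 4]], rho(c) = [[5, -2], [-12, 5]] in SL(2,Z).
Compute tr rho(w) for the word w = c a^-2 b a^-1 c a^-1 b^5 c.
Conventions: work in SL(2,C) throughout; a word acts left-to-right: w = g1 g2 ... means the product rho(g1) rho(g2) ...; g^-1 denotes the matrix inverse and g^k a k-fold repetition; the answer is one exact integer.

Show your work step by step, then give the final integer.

rho(c) = [[5, -2], [-12, 5]]
... * rho(a^-1) = [[39, 17], [16, 7]]  ->  [[163, 71], [-388, -169]]
... * rho(a^-1) = [[39, 17], [16, 7]]  ->  [[7493, 3268], [-17836, -7779]]
... * rho(b) = [[-8, 3], [-11, 4]]  ->  [[-95892, 35551], [228257, -84624]]
... * rho(a^-1) = [[39, 17], [16, 7]]  ->  [[-3170972, -1381307], [7548039, 3288001]]
... * rho(c) = [[5, -2], [-12, 5]]  ->  [[720824, -564591], [-1715817, 1343927]]
... * rho(a^-1) = [[39, 17], [16, 7]]  ->  [[19078680, 8301871], [-45414031, -19761400]]
... * rho(b) = [[-8, 3], [-11, 4]]  ->  [[-243950021, 90443524], [580687648, -215287693]]
... * rho(b) = [[-8, 3], [-11, 4]]  ->  [[956721404, -370075967], [-2277336561, 880912172]]
... * rho(b) = [[-8, 3], [-11, 4]]  ->  [[-3582935595, 1389860344], [8528658596, -3308360995]]
... * rho(b) = [[-8, 3], [-11, 4]]  ->  [[13375020976, -5189365409], [-31837297823, 12352531808]]
... * rho(b) = [[-8, 3], [-11, 4]]  ->  [[-49917148309, 19367601292], [118820532696, -46101766237]]
... * rho(c) = [[5, -2], [-12, 5]]  ->  [[-481996957049, 196672303078], [1147323858324, -468149896577]]
tr = -481996957049 + -468149896577 = -950146853626

-950146853626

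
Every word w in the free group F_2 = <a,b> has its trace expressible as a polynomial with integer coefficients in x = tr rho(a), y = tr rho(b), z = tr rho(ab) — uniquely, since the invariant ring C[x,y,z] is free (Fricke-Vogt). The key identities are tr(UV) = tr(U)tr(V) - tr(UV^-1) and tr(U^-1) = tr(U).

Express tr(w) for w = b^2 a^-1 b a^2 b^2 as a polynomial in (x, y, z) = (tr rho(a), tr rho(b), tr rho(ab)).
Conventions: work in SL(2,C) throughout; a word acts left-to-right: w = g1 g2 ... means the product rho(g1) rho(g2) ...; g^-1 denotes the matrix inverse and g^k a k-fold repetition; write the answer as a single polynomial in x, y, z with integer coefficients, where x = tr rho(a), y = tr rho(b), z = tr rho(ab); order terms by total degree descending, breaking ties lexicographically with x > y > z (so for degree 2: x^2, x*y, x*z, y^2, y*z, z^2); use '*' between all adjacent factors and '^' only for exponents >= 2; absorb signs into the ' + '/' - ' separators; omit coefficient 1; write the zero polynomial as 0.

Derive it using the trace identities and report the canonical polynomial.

tr(b^2 a) = tr(b) * tr(a b) - tr(a) = y*z - x
tr(b^2) = tr(b) * tr(b) - tr(1) = y^2 - 2
tr(b a^2 b) = tr(a) * tr(b^2 a) - tr(b^2) = x*y*z - x^2 - y^2 + 2
tr(b a^2) = tr(a) * tr(b a) - tr(b) = x*z - y
tr(b^2 a^2 b) = tr(b) * tr(b a^2 b) - tr(b a^2) = x*y^2*z - x^2*y - y^3 - x*z + 3*y
tr(b^3 a^2 b) = tr(b) * tr(b^2 a^2 b) - tr(b^2 a^2) = x*y^3*z - x^2*y^2 - y^4 - 2*x*y*z + x^2 + 4*y^2 - 2
tr(b a^2 b^4) = tr(b) * tr(b^3 a^2 b) - tr(b^3 a^2) = x*y^4*z - x^2*y^3 - y^5 - 3*x*y^2*z + 2*x^2*y + 5*y^3 + x*z - 5*y
tr(a b a b) = tr(a b) * tr(a b) - tr(1) = z^2 - 2
tr(b^2 a b a) = tr(b) * tr(a b a b) - tr(a b a) = y*z^2 - x*z - y
tr(b^2 a b) = tr(b) * tr(b a b) - tr(b a) = y^2*z - x*y - z
tr(b a b a^2 b) = tr(a) * tr(b^2 a b a) - tr(b^2 a b) = x*y*z^2 - x^2*z - y^2*z + z
tr(b a b a^2) = tr(a) * tr(b a b a) - tr(b a b) = x*z^2 - y*z - x
tr(b a b a^2 b^2) = tr(b) * tr(b a b a^2 b) - tr(b a b a^2) = x*y^2*z^2 - x^2*y*z - y^3*z - x*z^2 + 2*y*z + x
tr(b a^2 b^4 a) = tr(b) * tr(b a b a^2 b^2) - tr(b a b a^2 b) = x*y^3*z^2 - x^2*y^2*z - y^4*z - 2*x*y*z^2 + x^2*z + 3*y^2*z + x*y - z
tr(b^2 a^-1 b a^2 b^2) = tr(b a^2 b^4) * tr(a) - tr(b a^2 b^4 a) = x^2*y^4*z - x^3*y^3 - x*y^5 - x*y^3*z^2 - 2*x^2*y^2*z + y^4*z + 2*x^3*y + 5*x*y^3 + 2*x*y*z^2 - 3*y^2*z - 6*x*y + z

x^2*y^4*z - x^3*y^3 - x*y^5 - x*y^3*z^2 - 2*x^2*y^2*z + y^4*z + 2*x^3*y + 5*x*y^3 + 2*x*y*z^2 - 3*y^2*z - 6*x*y + z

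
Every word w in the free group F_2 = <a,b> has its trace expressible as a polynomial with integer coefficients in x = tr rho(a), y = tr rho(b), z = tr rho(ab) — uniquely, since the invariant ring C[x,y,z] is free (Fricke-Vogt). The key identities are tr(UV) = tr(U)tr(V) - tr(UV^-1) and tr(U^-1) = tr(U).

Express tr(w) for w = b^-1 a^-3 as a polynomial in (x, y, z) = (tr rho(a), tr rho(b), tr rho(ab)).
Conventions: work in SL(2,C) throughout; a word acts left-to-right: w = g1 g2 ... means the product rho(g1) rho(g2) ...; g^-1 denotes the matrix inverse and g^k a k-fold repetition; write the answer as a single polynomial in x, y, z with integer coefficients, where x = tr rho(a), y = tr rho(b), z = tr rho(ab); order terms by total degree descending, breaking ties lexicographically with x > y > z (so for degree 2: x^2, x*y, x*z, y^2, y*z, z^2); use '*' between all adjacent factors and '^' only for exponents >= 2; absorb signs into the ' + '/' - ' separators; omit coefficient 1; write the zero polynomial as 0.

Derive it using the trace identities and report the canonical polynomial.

x^2*z - x*y - z

trace(a^-1) = trace(a) = x
trace(a^-1 b) = trace(b)*trace(a) - trace(b a) = x*y - z
trace(a^-1 b^-1) = trace(a^-1)*trace(b) - trace(a^-1 b) = z
so trace(a^-2 b^-1) = trace(a^-1 b^-1)*trace(a) - trace(a^-1 b^-1 a) = x*z - y
so trace(b^-1 a^-3) = trace(a^-2 b^-1)*trace(a) - trace(a^-2 b^-1 a) = x^2*z - x*y - z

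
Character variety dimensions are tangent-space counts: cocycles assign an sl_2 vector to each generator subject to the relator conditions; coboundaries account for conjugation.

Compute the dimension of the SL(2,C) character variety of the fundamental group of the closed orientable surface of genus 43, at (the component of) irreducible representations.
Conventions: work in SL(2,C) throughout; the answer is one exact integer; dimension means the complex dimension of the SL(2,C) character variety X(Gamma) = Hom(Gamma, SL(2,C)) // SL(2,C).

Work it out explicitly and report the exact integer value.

252

The genus-43 surface group: 2g = 86 generators, one relator prod [a_i, b_i].
Unconstrained cocycle data is one sl_2 vector per generator (258 dimensions), cut by the relator condition d_2(z) = 0.
d_2 is surjective at irreducible rho (its cokernel H^2 is dual to H^0 = 0), so dim Z^1 = 258 - 3 = 255.
dim B^1 = 3 (coboundaries, injective at irreducible rho).
dim X = dim H^1 = 255 - 3 = 252.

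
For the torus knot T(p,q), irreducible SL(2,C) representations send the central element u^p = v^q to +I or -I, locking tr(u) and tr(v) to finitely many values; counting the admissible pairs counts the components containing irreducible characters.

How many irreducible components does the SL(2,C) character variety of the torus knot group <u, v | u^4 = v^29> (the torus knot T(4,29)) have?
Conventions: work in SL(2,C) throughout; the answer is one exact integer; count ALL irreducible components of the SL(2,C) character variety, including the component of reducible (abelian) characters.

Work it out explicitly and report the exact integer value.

43

For T(4,29): irreducibility forces the central element u^4 = v^29 to one of +I, -I.
This locks tr(u) to 2*cos(pi*alpha/4), alpha in 1..3, and tr(v) to 2*cos(pi*beta/29), beta in 1..28, on each component of irreducible characters.
The two central values (-1)^alpha I and (-1)^beta I must be the same matrix, so alpha and beta share a parity.
Enumerate parity-matched pairs: 2*14 odd-odd plus 1*14 even-even gives 42.
components with irreducible characters: 42; plus the single component of reducible (abelian) characters: total 43.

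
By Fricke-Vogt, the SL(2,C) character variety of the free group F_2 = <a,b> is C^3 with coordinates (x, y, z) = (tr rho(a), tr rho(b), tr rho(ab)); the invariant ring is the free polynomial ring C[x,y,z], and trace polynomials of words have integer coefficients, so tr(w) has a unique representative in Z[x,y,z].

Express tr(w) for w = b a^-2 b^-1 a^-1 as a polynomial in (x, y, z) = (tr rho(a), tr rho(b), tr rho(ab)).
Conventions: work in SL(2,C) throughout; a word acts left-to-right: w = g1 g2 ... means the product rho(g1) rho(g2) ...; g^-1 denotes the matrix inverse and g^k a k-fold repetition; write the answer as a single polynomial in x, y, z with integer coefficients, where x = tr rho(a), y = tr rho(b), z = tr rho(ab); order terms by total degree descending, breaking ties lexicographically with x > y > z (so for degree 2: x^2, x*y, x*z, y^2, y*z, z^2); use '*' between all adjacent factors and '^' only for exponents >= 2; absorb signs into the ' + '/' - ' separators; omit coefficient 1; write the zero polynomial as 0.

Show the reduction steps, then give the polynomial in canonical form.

trace(a^-1 b) = trace(b) trace(a) - trace(b a) = x*y - z
trace(a^-1 b a^-1) = trace(a^-1 b) trace(a) - trace(a^-1 b a) = x^2*y - x*z - y
trace(a^-1 b a^-2) = trace(a^-1 b a^-1) trace(a) - trace(a^-1 b) = x^3*y - x^2*z - 2*x*y + z
trace(b^2) = trace(b) trace(b) - trace(1) = y^2 - 2
trace(b^2 a) = trace(b) trace(a b) - trace(a) = y*z - x
trace(b a^-1 b) = trace(b^2) trace(a) - trace(b^2 a) = x*y^2 - y*z - x
trace(b a b a) = trace(b a) trace(b a) - trace(1) = z^2 - 2
trace(b a^-1 b a) = trace(b a b) trace(a) - trace(b a b a) = x*y*z - x^2 - z^2 + 2
trace(b a^-1 b a^-1) = trace(b a^-1 b) trace(a) - trace(b a^-1 b a) = x^2*y^2 - 2*x*y*z + z^2 - 2
trace(a^-1 b a^-2 b) = trace(b a^-1 b a^-1) trace(a) - trace(b a^-1 b) = x^3*y^2 - 2*x^2*y*z - x*y^2 + x*z^2 + y*z - x
trace(b a^-2 b^-1 a^-1) = trace(a^-1 b a^-2) trace(b) - trace(a^-1 b a^-2 b) = x^2*y*z - x*y^2 - x*z^2 + x

x^2*y*z - x*y^2 - x*z^2 + x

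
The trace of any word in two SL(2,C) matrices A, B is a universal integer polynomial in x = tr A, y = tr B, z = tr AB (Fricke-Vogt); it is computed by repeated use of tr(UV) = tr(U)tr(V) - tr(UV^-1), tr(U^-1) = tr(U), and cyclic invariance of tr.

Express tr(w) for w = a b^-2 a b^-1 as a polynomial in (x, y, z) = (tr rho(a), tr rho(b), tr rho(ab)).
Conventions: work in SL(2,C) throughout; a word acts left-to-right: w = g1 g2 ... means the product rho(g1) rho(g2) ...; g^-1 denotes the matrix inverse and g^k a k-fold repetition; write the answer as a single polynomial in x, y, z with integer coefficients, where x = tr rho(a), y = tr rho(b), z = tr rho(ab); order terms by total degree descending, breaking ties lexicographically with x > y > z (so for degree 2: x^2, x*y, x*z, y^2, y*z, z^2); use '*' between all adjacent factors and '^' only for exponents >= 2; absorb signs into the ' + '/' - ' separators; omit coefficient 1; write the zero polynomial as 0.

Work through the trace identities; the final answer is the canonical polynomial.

tr(a^2) = tr(a)*tr(a) - tr(1) = x^2 - 2
tr(a^2 b) = tr(a)*tr(b a) - tr(b) = x*z - y
tr(a b^-1 a) = tr(a^2)*tr(b) - tr(a^2 b) = x^2*y - x*z - y
tr(a b a b) = tr(a b)*tr(a b) - tr(1) = z^2 - 2
apply: tr(a b^-1 a b) = tr(a b a)*tr(b) - tr(a b a b) = x*y*z - y^2 - z^2 + 2
tr(b^-1 a b^-1 a) = tr(a b^-1 a)*tr(b) - tr(a b^-1 a b) = x^2*y^2 - 2*x*y*z + z^2 - 2
apply: tr(a b^-2 a b^-1) = tr(b^-1 a b^-1 a)*tr(b) - tr(b^-1 a b^-1 a b) = x^2*y^3 - 2*x*y^2*z - x^2*y + y*z^2 + x*z - y

x^2*y^3 - 2*x*y^2*z - x^2*y + y*z^2 + x*z - y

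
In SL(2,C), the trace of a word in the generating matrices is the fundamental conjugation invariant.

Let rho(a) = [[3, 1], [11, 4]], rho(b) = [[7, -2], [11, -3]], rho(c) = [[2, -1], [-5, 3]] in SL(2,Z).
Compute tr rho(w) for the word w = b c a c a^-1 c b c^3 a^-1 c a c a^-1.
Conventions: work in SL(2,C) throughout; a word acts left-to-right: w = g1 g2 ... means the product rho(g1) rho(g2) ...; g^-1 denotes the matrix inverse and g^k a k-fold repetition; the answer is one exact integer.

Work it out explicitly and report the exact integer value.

rho(b) = [[7, -2], [11, -3]]
... * rho(c) = [[2, -1], [-5, 3]]  ->  [[24, -13], [37, -20]]
... * rho(a) = [[3, 1], [11, 4]]  ->  [[-71, -28], [-109, -43]]
... * rho(c) = [[2, -1], [-5, 3]]  ->  [[-2, -13], [-3, -20]]
... * rho(a^-1) = [[4, -1], [-11, 3]]  ->  [[135, -37], [208, -57]]
... * rho(c) = [[2, -1], [-5, 3]]  ->  [[455, -246], [701, -379]]
... * rho(b) = [[7, -2], [11, -3]]  ->  [[479, -172], [738, -265]]
... * rho(c) = [[2, -1], [-5, 3]]  ->  [[1818, -995], [2801, -1533]]
... * rho(c) = [[2, -1], [-5, 3]]  ->  [[8611, -4803], [13267, -7400]]
... * rho(c) = [[2, -1], [-5, 3]]  ->  [[41237, -23020], [63534, -35467]]
... * rho(a^-1) = [[4, -1], [-11, 3]]  ->  [[418168, -110297], [644273, -169935]]
... * rho(c) = [[2, -1], [-5, 3]]  ->  [[1387821, -749059], [2138221, -1154078]]
... * rho(a) = [[3, 1], [11, 4]]  ->  [[-4076186, -1608415], [-6280195, -2478091]]
... * rho(c) = [[2, -1], [-5, 3]]  ->  [[-110297, -749059], [-169935, -1154078]]
... * rho(a^-1) = [[4, -1], [-11, 3]]  ->  [[7798461, -2136880], [12015118, -3292299]]
tr = 7798461 + -3292299 = 4506162

4506162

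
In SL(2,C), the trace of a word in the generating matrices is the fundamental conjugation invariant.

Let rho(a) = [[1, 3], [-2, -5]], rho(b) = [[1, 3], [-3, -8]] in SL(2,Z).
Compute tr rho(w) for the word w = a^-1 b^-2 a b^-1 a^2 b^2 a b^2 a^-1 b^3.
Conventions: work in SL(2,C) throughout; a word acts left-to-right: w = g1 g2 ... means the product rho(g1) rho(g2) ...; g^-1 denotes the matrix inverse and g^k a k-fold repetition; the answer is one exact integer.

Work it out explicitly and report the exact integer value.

rho(a^-1) = [[-5, -3], [2, 1]]
... * rho(b^-1) = [[-8, -3], [3, 1]]  ->  [[31, 12], [-13, -5]]
... * rho(b^-1) = [[-8, -3], [3, 1]]  ->  [[-212, -81], [89, 34]]
... * rho(a) = [[1, 3], [-2, -5]]  ->  [[-50, -231], [21, 97]]
... * rho(b^-1) = [[-8, -3], [3, 1]]  ->  [[-293, -81], [123, 34]]
... * rho(a) = [[1, 3], [-2, -5]]  ->  [[-131, -474], [55, 199]]
... * rho(a) = [[1, 3], [-2, -5]]  ->  [[817, 1977], [-343, -830]]
... * rho(b) = [[1, 3], [-3, -8]]  ->  [[-5114, -13365], [2147, 5611]]
... * rho(b) = [[1, 3], [-3, -8]]  ->  [[34981, 91578], [-14686, -38447]]
... * rho(a) = [[1, 3], [-2, -5]]  ->  [[-148175, -352947], [62208, 148177]]
... * rho(b) = [[1, 3], [-3, -8]]  ->  [[910666, 2379051], [-382323, -998792]]
... * rho(b) = [[1, 3], [-3, -8]]  ->  [[-6226487, -16300410], [2614053, 6843367]]
... * rho(a^-1) = [[-5, -3], [2, 1]]  ->  [[-1468385, 2379051], [616469, -998792]]
... * rho(b) = [[1, 3], [-3, -8]]  ->  [[-8605538, -23437563], [3612845, 9839743]]
... * rho(b) = [[1, 3], [-3, -8]]  ->  [[61707151, 161683890], [-25906384, -67879409]]
... * rho(b) = [[1, 3], [-3, -8]]  ->  [[-423344519, -1108349667], [177731843, 465316120]]
tr = -423344519 + 465316120 = 41971601

41971601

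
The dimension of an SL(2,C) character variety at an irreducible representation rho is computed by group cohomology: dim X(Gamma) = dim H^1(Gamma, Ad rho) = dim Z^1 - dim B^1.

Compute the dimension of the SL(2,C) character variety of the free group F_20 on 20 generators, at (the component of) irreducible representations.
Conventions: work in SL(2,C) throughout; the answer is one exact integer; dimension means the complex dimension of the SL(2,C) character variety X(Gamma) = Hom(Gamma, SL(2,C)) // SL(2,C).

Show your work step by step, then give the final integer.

57

The free group F_20: 20 generators, no relators.
Z^1(Gamma, Ad rho) = (sl_2)^20: a cocycle is a free choice of one sl_2 vector per generator, so dim Z^1 = 3*20 = 60.
dim B^1 = 3: the coboundary map is injective because an irreducible image has centralizer 0 in sl_2.
dim H^1 = 60 - 3 = 57, which is dim X.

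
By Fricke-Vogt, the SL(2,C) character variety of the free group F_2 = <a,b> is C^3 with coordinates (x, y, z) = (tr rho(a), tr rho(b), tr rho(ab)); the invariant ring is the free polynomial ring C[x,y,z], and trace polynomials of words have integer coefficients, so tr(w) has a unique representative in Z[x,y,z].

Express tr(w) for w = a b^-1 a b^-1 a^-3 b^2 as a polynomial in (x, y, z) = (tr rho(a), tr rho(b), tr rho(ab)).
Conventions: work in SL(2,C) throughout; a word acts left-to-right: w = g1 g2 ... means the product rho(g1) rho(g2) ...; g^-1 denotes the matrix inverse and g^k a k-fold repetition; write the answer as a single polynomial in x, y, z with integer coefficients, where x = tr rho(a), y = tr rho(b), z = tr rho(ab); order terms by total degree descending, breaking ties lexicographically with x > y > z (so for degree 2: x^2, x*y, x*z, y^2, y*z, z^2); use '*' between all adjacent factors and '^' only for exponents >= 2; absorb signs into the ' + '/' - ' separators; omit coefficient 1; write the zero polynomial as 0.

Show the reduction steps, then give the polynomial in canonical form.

-x^4*y^3*z + x^5*y^2 + x^3*y^4 + 2*x^3*y^2*z^2 - x^4*y*z - x^2*y*z^3 - 5*x^3*y^2 - x*y^4 - 2*x*y^2*z^2 + 4*x^2*y*z + y^3*z + y*z^3 + x^3 + 5*x*y^2 + x*z^2 - 4*y*z - 3*x

tr(b^2) = tr(b) tr(b) - tr(1)   [square of b] = y^2 - 2
tr(b^2 a) = tr(b) tr(a b) - tr(a)   [square of b] = y*z - x
tr(a^-1 b^2) = tr(b^2) tr(a) - tr(b^2 a)   [inverse elimination on a] = x*y^2 - y*z - x
tr(a^2 b) = tr(a) tr(b a) - tr(b)   [square of a] = x*z - y
tr(a^2) = tr(a) tr(a) - tr(1)   [square of a] = x^2 - 2
and tr(b a^2 b) = tr(b) tr(a^2 b) - tr(a^2)   [square of b] = x*y*z - x^2 - y^2 + 2
tr(b^2 a^2 b) = tr(b) tr(b a^2 b) - tr(b a^2)   [square of b] = x*y^2*z - x^2*y - y^3 - x*z + 3*y
and tr(a b a b) = tr(a b) tr(a b) - tr(1)   [split at a repeated a] = z^2 - 2
next, tr(b a b^2 a) = tr(b) tr(a b a b) - tr(a b a)   [square of b] = y*z^2 - x*z - y
tr(b a b^2) = tr(b) tr(b a b) - tr(b a)   [square of b] = y^2*z - x*y - z
tr(b^2 a^2 b a) = tr(a) tr(b a b^2 a) - tr(b a b^2)   [square of a] = x*y*z^2 - x^2*z - y^2*z + z
tr(b^2 a^2 b a^-1) = tr(b^2 a^2 b) tr(a) - tr(b^2 a^2 b a)   [inverse elimination on a] = x^2*y^2*z - x^3*y - x*y^3 - x*y*z^2 + y^2*z + 3*x*y - z
next, tr(a^-2 b^2 a^2 b) = tr(b^2 a^2 b a^-1) tr(a) - tr(b^2 a^2 b)   [inverse elimination on a] = x^3*y^2*z - x^4*y - x^2*y^3 - x^2*y*z^2 + 4*x^2*y + y^3 - 3*y
and tr(a^-3 b^2 a^2 b) = tr(a^-2 b^2 a^2 b) tr(a) - tr(a^-2 b^2 a^2 b a)   [inverse elimination on a] = x^4*y^2*z - x^5*y - x^3*y^3 - x^3*y*z^2 - x^2*y^2*z + 5*x^3*y + 2*x*y^3 + x*y*z^2 - y^2*z - 6*x*y + z
and tr(a b^-1 a^-3 b^2 a) = tr(a^-3 b^2 a^2) tr(b) - tr(a^-3 b^2 a^2 b)   [inverse elimination on b] = -x^4*y^2*z + x^5*y + x^3*y^3 + x^3*y*z^2 + x^2*y^2*z - 5*x^3*y - x*y^3 - x*y*z^2 + 5*x*y - z
next, tr(a b a^2 b) = tr(a) tr(b a b a) - tr(b a b)   [square of a] = x*z^2 - y*z - x
tr(a b a^2) = tr(a) tr(b a^2) - tr(b a)   [square of a] = x^2*z - x*y - z
next, tr(a b^2 a b a) = tr(b) tr(a b a^2 b) - tr(a b a^2)   [square of b] = x*y*z^2 - x^2*z - y^2*z + z
tr(a b a b a b) = tr(a b a b) tr(a b) - tr(b a)   [split at a repeated a] = z^3 - 3*z
and tr(a b^2 a b a b) = tr(b) tr(a b a b a b) - tr(a b a b a)   [square of b] = y*z^3 - x*z^2 - 2*y*z + x
next, tr(b^2 a b a b^-1 a) = tr(a b^2 a b a) tr(b) - tr(a b^2 a b a b)   [inverse elimination on b] = x*y^2*z^2 - x^2*y*z - y^3*z - y*z^3 + x*z^2 + 3*y*z - x
tr(b^2 a b a b^-1 a^-1) = tr(b^2 a b a b^-1) tr(a) - tr(b^2 a b a b^-1 a)   [inverse elimination on a] = -x*y^2*z^2 + x^2*y*z + y^3*z + y*z^3 - 3*y*z - x
tr(a^-2 b^2 a b a b^-1) = tr(b^2 a b a b^-1 a^-1) tr(a) - tr(b^2 a b a b^-1)   [inverse elimination on a] = -x^2*y^2*z^2 + x^3*y*z + x*y^3*z + x*y*z^3 - 3*x*y*z - x^2 - z^2 + 2
and tr(a b^-1 a^-3 b^2 a b) = tr(a^-2 b^2 a b a b^-1) tr(a) - tr(a^-2 b^2 a b a b^-1 a)   [inverse elimination on a] = -x^3*y^2*z^2 + x^4*y*z + x^2*y^3*z + x^2*y*z^3 + x*y^2*z^2 - 4*x^2*y*z - y^3*z - y*z^3 - x^3 - x*z^2 + 3*y*z + 3*x
tr(a b^-1 a b^-1 a^-3 b^2) = tr(a b^-1 a^-3 b^2 a) tr(b) - tr(a b^-1 a^-3 b^2 a b)   [inverse elimination on b] = -x^4*y^3*z + x^5*y^2 + x^3*y^4 + 2*x^3*y^2*z^2 - x^4*y*z - x^2*y*z^3 - 5*x^3*y^2 - x*y^4 - 2*x*y^2*z^2 + 4*x^2*y*z + y^3*z + y*z^3 + x^3 + 5*x*y^2 + x*z^2 - 4*y*z - 3*x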